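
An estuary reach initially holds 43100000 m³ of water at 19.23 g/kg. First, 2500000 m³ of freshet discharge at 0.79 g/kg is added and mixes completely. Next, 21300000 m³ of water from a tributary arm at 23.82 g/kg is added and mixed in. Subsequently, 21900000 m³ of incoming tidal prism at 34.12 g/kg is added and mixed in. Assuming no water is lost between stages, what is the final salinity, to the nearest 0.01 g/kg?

23.48 g/kg

Salt balance:
Initial salt = 43,100,000×19.23 = 828,813,000
After stage 1: salt = 828,813,000 + 2,500,000×0.79 = 830,788,000; volume = 45,600,000 m³; S = 18.219 g/kg
After stage 2: salt = 830,788,000 + 21,300,000×23.82 = 1,338,154,000; volume = 66,900,000 m³; S = 20.002 g/kg
After stage 3: salt = 1,338,154,000 + 21,900,000×34.12 = 2,085,382,000; volume = 88,800,000 m³
S = 2,085,382,000 / 88,800,000 = 23.484 g/kg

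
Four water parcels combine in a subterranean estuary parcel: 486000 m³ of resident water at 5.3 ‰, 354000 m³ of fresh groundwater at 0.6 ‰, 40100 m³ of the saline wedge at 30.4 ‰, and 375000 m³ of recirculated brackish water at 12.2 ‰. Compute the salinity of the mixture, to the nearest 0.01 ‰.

6.84 ‰

By conservation of dissolved salt,
salt = 486,000×5.3 + 354,000×0.6 + 40,100×30.4 + 375,000×12.2 = 2,575,800 + 212,400 + 1,219,040 + 4,575,000 = 8,582,240
volume = 486,000 + 354,000 + 40,100 + 375,000 = 1,255,100 m³
S = 8,582,240 / 1,255,100 = 6.8379 ‰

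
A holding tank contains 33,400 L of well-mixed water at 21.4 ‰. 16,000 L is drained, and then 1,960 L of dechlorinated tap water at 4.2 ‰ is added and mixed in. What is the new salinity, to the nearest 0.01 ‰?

19.66 ‰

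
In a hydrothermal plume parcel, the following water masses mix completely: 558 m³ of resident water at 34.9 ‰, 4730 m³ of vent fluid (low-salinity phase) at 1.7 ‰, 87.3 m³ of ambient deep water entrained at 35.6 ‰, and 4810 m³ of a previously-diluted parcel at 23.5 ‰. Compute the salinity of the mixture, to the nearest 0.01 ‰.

Total salt / total volume:
salt = 558×34.9 + 4,730×1.7 + 87.3×35.6 + 4,810×23.5 = 19,474.2 + 8,041 + 3,107.88 + 113,035 = 143,658.08
volume = 558 + 4,730 + 87.3 + 4,810 = 10,185.3 m³
S = 143,658.08 / 10,185.3 = 14.1045 ‰

14.10 ‰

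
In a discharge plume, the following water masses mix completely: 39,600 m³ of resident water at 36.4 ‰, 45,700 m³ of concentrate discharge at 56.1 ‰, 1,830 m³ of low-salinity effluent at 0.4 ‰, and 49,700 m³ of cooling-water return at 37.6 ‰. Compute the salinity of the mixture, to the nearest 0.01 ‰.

42.93 ‰

By conservation of dissolved salt,
salt = 39,600×36.4 + 45,700×56.1 + 1,830×0.4 + 49,700×37.6 = 1,441,440 + 2,563,770 + 732 + 1,868,720 = 5,874,662
volume = 39,600 + 45,700 + 1,830 + 49,700 = 136,830 m³
S = 5,874,662 / 136,830 = 42.934 ‰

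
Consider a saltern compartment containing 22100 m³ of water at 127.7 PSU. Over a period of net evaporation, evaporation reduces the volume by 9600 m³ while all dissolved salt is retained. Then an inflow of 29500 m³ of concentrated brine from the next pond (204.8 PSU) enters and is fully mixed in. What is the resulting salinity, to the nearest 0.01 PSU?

211.04 PSU

After evaporation: salt = 22,100×127.7 = 2,822,170; volume = 22,100 − 9,600 = 12,500 m³
After mixing: salt = 2,822,170 + 29,500×204.8 = 8,863,770; volume = 12,500 + 29,500 = 42,000 m³
S = 8,863,770 / 42,000 = 211.0421 PSU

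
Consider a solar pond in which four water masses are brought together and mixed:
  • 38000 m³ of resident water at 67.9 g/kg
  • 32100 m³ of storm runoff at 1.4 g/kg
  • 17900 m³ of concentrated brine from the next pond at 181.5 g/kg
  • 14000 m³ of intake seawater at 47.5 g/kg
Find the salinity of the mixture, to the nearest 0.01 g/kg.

64.11 g/kg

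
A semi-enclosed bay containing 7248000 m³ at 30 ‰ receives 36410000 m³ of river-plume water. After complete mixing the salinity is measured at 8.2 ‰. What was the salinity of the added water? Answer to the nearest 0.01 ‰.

Salt balance: 7,248,000×30 + 36,410,000×S = 43,658,000×8.2
217,440,000 + 36,410,000·S = 357,995,600
S = (357,995,600 − 217,440,000) / 36,410,000 = 3.8604 ‰

3.86 ‰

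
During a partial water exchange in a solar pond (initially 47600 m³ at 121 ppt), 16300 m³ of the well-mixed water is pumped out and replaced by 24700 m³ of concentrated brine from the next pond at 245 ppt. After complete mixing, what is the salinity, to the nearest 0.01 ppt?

175.69 ppt

Remaining after removal: 31,300 m³ at 121 ppt (salt = 3,787,300)
After addition: salt = 3,787,300 + 24,700×245 = 9,838,800; volume = 56,000 m³
S = 9,838,800 / 56,000 = 175.6929 ppt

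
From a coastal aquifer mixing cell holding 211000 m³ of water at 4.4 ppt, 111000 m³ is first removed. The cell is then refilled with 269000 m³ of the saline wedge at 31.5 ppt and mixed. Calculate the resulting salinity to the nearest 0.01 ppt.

24.16 ppt

Remaining after removal: 100,000 m³ at 4.4 ppt (salt = 440,000)
After addition: salt = 440,000 + 269,000×31.5 = 8,913,500; volume = 369,000 m³
S = 8,913,500 / 369,000 = 24.1558 ppt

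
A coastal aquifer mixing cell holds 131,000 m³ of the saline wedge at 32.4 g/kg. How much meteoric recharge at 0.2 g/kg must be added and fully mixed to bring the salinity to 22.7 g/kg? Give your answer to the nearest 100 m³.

Salt balance: 131,000×32.4 + V×0.2 = (131,000+V)×22.7
4,244,400 + 0.2V = 2,973,700 + 22.7V
1,270,700 = 22.5V
V = 56,475.56 m³

56500 m³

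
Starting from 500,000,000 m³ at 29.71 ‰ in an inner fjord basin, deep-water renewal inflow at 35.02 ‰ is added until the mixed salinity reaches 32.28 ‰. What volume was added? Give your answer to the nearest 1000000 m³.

469000000 m³

Salt balance: 500,000,000×29.71 + V×35.02 = (500,000,000+V)×32.28
14,855,000,000 + 35.02V = 16,140,000,000 + 32.28V
1,285,000,000 = 2.74V
V = 468,978,102.19 m³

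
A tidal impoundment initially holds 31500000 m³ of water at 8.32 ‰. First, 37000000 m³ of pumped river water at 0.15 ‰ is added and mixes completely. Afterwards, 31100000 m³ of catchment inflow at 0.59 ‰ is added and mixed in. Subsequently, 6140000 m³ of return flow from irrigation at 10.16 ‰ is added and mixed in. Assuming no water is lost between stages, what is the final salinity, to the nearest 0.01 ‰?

3.29 ‰

Mass of salt is conserved:
Initial salt = 31,500,000×8.32 = 262,080,000
After stage 1: salt = 262,080,000 + 37,000,000×0.15 = 267,630,000; volume = 68,500,000 m³; S = 3.907 ‰
After stage 2: salt = 267,630,000 + 31,100,000×0.59 = 285,979,000; volume = 99,600,000 m³; S = 2.871 ‰
After stage 3: salt = 285,979,000 + 6,140,000×10.16 = 348,361,400; volume = 105,740,000 m³
S = 348,361,400 / 105,740,000 = 3.2945 ‰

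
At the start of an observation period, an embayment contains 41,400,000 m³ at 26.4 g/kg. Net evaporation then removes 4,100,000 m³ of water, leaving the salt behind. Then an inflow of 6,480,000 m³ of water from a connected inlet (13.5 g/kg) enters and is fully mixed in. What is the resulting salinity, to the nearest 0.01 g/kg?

26.96 g/kg

After evaporation: salt = 41,400,000×26.4 = 1,092,960,000; volume = 41,400,000 − 4,100,000 = 37,300,000 m³
After mixing: salt = 1,092,960,000 + 6,480,000×13.5 = 1,180,440,000; volume = 37,300,000 + 6,480,000 = 43,780,000 m³
S = 1,180,440,000 / 43,780,000 = 26.963 g/kg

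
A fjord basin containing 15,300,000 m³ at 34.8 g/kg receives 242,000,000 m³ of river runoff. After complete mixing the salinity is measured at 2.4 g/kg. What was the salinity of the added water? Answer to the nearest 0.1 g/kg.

0.4 g/kg

Salt balance: 15,300,000×34.8 + 242,000,000×S = 257,300,000×2.4
532,440,000 + 242,000,000·S = 617,520,000
S = (617,520,000 − 532,440,000) / 242,000,000 = 0.3516 g/kg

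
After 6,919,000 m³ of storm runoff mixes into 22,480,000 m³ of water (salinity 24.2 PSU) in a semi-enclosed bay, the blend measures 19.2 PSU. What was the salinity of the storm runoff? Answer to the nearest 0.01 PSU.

2.95 PSU

Salt balance: 22,480,000×24.2 + 6,919,000×S = 29,399,000×19.2
544,016,000 + 6,919,000·S = 564,460,800
S = (564,460,800 − 544,016,000) / 6,919,000 = 2.9549 PSU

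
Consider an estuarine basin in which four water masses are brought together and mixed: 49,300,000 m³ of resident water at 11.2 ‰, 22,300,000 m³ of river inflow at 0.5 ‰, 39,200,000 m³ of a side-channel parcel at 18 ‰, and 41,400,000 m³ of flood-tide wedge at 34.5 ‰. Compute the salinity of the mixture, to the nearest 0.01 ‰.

By conservation of dissolved salt,
salt = 49,300,000×11.2 + 22,300,000×0.5 + 39,200,000×18 + 41,400,000×34.5 = 552,160,000 + 11,150,000 + 705,600,000 + 1,428,300,000 = 2,697,210,000
volume = 49,300,000 + 22,300,000 + 39,200,000 + 41,400,000 = 152,200,000 m³
S = 2,697,210,000 / 152,200,000 = 17.7215 ‰

17.72 ‰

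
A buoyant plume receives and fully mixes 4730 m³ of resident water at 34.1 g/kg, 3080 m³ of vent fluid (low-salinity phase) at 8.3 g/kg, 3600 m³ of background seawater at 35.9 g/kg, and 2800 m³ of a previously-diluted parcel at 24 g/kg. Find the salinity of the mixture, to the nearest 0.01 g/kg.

Salt balance:
salt = 4,730×34.1 + 3,080×8.3 + 3,600×35.9 + 2,800×24 = 161,293 + 25,564 + 129,240 + 67,200 = 383,297
volume = 4,730 + 3,080 + 3,600 + 2,800 = 14,210 m³
S = 383,297 / 14,210 = 26.9738 g/kg

26.97 g/kg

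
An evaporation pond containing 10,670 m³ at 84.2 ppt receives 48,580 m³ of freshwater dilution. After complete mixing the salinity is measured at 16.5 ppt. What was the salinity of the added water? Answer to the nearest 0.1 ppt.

1.6 ppt

Salt balance: 10,670×84.2 + 48,580×S = 59,250×16.5
898,414 + 48,580·S = 977,625
S = (977,625 − 898,414) / 48,580 = 1.6305 ppt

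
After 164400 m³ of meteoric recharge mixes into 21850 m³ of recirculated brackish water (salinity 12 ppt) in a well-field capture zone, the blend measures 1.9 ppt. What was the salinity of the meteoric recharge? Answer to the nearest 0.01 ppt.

Salt balance: 21,850×12 + 164,400×S = 186,250×1.9
262,200 + 164,400·S = 353,875
S = (353,875 − 262,200) / 164,400 = 0.5576 ppt

0.56 ppt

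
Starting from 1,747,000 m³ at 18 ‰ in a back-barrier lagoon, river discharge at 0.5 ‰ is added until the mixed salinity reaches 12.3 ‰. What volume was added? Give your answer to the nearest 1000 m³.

Salt balance: 1,747,000×18 + V×0.5 = (1,747,000+V)×12.3
31,446,000 + 0.5V = 21,488,100 + 12.3V
9,957,900 = 11.8V
V = 843,889.83 m³

844000 m³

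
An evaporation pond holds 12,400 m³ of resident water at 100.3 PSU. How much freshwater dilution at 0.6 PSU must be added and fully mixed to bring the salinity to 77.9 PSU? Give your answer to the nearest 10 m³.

Salt balance: 12,400×100.3 + V×0.6 = (12,400+V)×77.9
1,243,720 + 0.6V = 965,960 + 77.9V
277,760 = 77.3V
V = 3,593.27 m³

3590 m³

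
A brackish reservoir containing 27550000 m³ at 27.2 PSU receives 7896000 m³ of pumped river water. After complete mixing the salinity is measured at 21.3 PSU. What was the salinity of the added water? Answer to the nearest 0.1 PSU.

Salt balance: 27,550,000×27.2 + 7,896,000×S = 35,446,000×21.3
749,360,000 + 7,896,000·S = 754,999,800
S = (754,999,800 − 749,360,000) / 7,896,000 = 0.7143 PSU

0.7 PSU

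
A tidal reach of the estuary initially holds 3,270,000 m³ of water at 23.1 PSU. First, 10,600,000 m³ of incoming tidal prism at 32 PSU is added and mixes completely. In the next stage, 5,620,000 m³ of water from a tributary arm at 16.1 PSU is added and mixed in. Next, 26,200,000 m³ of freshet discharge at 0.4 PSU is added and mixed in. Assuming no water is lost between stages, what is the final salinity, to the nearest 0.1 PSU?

11.3 PSU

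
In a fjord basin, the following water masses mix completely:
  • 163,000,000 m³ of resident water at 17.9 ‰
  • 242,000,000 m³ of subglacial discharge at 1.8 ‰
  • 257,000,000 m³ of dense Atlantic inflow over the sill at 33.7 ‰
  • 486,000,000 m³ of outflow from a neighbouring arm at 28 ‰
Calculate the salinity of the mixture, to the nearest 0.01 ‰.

Total salt / total volume:
salt = 163,000,000×17.9 + 242,000,000×1.8 + 257,000,000×33.7 + 486,000,000×28 = 2,917,700,000 + 435,600,000 + 8,660,900,000 + 13,608,000,000 = 25,622,200,000
volume = 163,000,000 + 242,000,000 + 257,000,000 + 486,000,000 = 1,148,000,000 m³
S = 25,622,200,000 / 1,148,000,000 = 22.319 ‰

22.32 ‰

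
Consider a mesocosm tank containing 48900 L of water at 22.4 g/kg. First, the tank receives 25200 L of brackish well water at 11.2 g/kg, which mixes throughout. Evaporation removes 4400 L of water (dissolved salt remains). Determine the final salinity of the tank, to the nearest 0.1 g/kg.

19.8 g/kg

After mixing: salt = 48,900×22.4 + 25,200×11.2 = 1,377,600; volume = 74,100 L
After evaporation: salt unchanged = 1,377,600; volume = 74,100 − 4,400 = 69,700 L
S = 1,377,600 / 69,700 = 19.7647 g/kg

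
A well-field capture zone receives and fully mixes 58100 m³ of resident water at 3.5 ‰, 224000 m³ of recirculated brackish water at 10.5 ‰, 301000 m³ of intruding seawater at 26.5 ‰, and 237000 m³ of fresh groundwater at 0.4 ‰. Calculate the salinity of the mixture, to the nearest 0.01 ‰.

Salt balance:
salt = 58,100×3.5 + 224,000×10.5 + 301,000×26.5 + 237,000×0.4 = 203,350 + 2,352,000 + 7,976,500 + 94,800 = 10,626,650
volume = 58,100 + 224,000 + 301,000 + 237,000 = 820,100 m³
S = 10,626,650 / 820,100 = 12.9577 ‰

12.96 ‰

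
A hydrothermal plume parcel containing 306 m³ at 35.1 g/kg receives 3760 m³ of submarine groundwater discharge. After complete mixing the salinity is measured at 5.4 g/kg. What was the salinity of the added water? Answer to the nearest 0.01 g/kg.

2.98 g/kg

Salt balance: 306×35.1 + 3,760×S = 4,066×5.4
10,740.6 + 3,760·S = 21,956.4
S = (21,956.4 − 10,740.6) / 3,760 = 2.9829 g/kg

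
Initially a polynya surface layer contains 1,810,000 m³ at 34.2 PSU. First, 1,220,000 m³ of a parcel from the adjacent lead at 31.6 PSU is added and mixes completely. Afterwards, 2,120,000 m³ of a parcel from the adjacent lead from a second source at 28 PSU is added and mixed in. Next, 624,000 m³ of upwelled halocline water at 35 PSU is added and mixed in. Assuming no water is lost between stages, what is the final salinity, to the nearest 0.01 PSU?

Salt balance:
Initial salt = 1,810,000×34.2 = 61,902,000
After stage 1: salt = 61,902,000 + 1,220,000×31.6 = 100,454,000; volume = 3,030,000 m³; S = 33.153 PSU
After stage 2: salt = 100,454,000 + 2,120,000×28 = 159,814,000; volume = 5,150,000 m³; S = 31.032 PSU
After stage 3: salt = 159,814,000 + 624,000×35 = 181,654,000; volume = 5,774,000 m³
S = 181,654,000 / 5,774,000 = 31.4607 PSU

31.46 PSU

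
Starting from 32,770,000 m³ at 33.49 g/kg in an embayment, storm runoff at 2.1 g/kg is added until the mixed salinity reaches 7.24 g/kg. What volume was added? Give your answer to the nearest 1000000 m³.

Salt balance: 32,770,000×33.49 + V×2.1 = (32,770,000+V)×7.24
1,097,467,300 + 2.1V = 237,254,800 + 7.24V
860,212,500 = 5.14V
V = 167,356,517.51 m³

167000000 m³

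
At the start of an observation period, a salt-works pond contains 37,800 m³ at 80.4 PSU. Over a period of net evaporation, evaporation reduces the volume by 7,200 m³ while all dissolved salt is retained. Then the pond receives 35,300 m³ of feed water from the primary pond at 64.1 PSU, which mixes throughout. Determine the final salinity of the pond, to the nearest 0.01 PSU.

After evaporation: salt = 37,800×80.4 = 3,039,120; volume = 37,800 − 7,200 = 30,600 m³
After mixing: salt = 3,039,120 + 35,300×64.1 = 5,301,850; volume = 30,600 + 35,300 = 65,900 m³
S = 5,301,850 / 65,900 = 80.453 PSU

80.45 PSU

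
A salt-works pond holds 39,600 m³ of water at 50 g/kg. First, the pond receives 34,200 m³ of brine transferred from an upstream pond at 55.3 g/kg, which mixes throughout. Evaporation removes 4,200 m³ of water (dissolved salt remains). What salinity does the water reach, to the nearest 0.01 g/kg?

55.62 g/kg

After mixing: salt = 39,600×50 + 34,200×55.3 = 3,871,260; volume = 73,800 m³
After evaporation: salt unchanged = 3,871,260; volume = 73,800 − 4,200 = 69,600 m³
S = 3,871,260 / 69,600 = 55.6216 g/kg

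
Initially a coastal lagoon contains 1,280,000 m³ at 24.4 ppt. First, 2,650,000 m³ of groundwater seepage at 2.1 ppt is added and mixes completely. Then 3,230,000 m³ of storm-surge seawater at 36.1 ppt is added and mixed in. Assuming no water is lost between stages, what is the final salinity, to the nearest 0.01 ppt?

21.42 ppt

By conservation of dissolved salt,
Initial salt = 1,280,000×24.4 = 31,232,000
After stage 1: salt = 31,232,000 + 2,650,000×2.1 = 36,797,000; volume = 3,930,000 m³; S = 9.363 ppt
After stage 2: salt = 36,797,000 + 3,230,000×36.1 = 153,400,000; volume = 7,160,000 m³
S = 153,400,000 / 7,160,000 = 21.4246 ppt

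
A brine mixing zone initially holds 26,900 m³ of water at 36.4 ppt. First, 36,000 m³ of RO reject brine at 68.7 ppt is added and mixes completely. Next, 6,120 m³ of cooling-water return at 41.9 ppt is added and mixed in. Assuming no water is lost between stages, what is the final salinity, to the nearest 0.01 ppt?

Conserving salt mass:
Initial salt = 26,900×36.4 = 979,160
After stage 1: salt = 979,160 + 36,000×68.7 = 3,452,360; volume = 62,900 m³; S = 54.886 ppt
After stage 2: salt = 3,452,360 + 6,120×41.9 = 3,708,788; volume = 69,020 m³
S = 3,708,788 / 69,020 = 53.735 ppt

53.73 ppt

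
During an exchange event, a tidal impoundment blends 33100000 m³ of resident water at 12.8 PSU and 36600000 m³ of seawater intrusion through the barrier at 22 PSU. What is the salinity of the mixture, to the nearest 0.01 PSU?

Conserving salt mass:
salt = 33,100,000×12.8 + 36,600,000×22 = 423,680,000 + 805,200,000 = 1,228,880,000
volume = 33,100,000 + 36,600,000 = 69,700,000 m³
S = 1,228,880,000 / 69,700,000 = 17.631 PSU

17.63 PSU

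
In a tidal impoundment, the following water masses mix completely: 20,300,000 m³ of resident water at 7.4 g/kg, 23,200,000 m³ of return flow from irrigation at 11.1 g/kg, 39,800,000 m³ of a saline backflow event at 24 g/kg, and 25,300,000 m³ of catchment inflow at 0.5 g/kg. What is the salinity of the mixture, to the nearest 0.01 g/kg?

12.67 g/kg

By conservation of dissolved salt,
salt = 20,300,000×7.4 + 23,200,000×11.1 + 39,800,000×24 + 25,300,000×0.5 = 150,220,000 + 257,520,000 + 955,200,000 + 12,650,000 = 1,375,590,000
volume = 20,300,000 + 23,200,000 + 39,800,000 + 25,300,000 = 108,600,000 m³
S = 1,375,590,000 / 108,600,000 = 12.6666 g/kg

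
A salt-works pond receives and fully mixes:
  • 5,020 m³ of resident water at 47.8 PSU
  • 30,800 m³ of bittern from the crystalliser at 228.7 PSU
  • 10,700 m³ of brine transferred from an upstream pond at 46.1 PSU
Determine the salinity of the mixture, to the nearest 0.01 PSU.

167.18 PSU

Weighted by volume,
salt = 5,020×47.8 + 30,800×228.7 + 10,700×46.1 = 239,956 + 7,043,960 + 493,270 = 7,777,186
volume = 5,020 + 30,800 + 10,700 = 46,520 m³
S = 7,777,186 / 46,520 = 167.1794 PSU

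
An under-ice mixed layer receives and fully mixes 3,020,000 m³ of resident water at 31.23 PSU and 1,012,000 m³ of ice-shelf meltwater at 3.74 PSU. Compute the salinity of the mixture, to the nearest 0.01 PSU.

24.33 PSU

Mass of salt is conserved:
salt = 3,020,000×31.23 + 1,012,000×3.74 = 94,314,600 + 3,784,880 = 98,099,480
volume = 3,020,000 + 1,012,000 = 4,032,000 m³
S = 98,099,480 / 4,032,000 = 24.3302 PSU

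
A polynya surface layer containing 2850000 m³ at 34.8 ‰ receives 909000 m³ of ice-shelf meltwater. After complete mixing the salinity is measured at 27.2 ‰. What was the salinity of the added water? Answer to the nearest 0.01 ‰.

3.37 ‰

Salt balance: 2,850,000×34.8 + 909,000×S = 3,759,000×27.2
99,180,000 + 909,000·S = 102,244,800
S = (102,244,800 − 99,180,000) / 909,000 = 3.3716 ‰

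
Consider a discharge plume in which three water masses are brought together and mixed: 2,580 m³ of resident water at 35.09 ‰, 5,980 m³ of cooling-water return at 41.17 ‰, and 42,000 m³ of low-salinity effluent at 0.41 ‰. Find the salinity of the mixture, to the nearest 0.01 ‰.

7.00 ‰

Weighted by volume,
salt = 2,580×35.09 + 5,980×41.17 + 42,000×0.41 = 90,532.2 + 246,196.6 + 17,220 = 353,948.8
volume = 2,580 + 5,980 + 42,000 = 50,560 m³
S = 353,948.8 / 50,560 = 7.0006 ‰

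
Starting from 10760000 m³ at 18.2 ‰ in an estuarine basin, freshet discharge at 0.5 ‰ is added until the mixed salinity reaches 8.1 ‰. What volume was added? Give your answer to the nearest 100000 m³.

Salt balance: 10,760,000×18.2 + V×0.5 = (10,760,000+V)×8.1
195,832,000 + 0.5V = 87,156,000 + 8.1V
108,676,000 = 7.6V
V = 14,299,473.68 m³

14300000 m³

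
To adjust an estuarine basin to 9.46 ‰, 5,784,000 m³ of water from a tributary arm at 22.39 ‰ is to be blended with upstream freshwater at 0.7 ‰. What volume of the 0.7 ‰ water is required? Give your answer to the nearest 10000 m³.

8540000 m³

Salt balance: 5,784,000×22.39 + V×0.7 = (5,784,000+V)×9.46
129,503,760 + 0.7V = 54,716,640 + 9.46V
74,787,120 = 8.76V
V = 8,537,342.47 m³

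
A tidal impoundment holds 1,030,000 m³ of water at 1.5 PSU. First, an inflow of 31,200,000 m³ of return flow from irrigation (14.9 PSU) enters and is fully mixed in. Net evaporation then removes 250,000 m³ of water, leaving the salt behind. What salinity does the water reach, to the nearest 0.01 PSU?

14.58 PSU

After mixing: salt = 1,030,000×1.5 + 31,200,000×14.9 = 466,425,000; volume = 32,230,000 m³
After evaporation: salt unchanged = 466,425,000; volume = 32,230,000 − 250,000 = 31,980,000 m³
S = 466,425,000 / 31,980,000 = 14.5849 PSU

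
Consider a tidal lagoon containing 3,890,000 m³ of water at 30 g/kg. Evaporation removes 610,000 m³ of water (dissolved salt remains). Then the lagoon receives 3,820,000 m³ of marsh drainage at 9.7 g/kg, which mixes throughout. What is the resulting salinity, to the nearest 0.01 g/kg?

After evaporation: salt = 3,890,000×30 = 116,700,000; volume = 3,890,000 − 610,000 = 3,280,000 m³
After mixing: salt = 116,700,000 + 3,820,000×9.7 = 153,754,000; volume = 3,280,000 + 3,820,000 = 7,100,000 m³
S = 153,754,000 / 7,100,000 = 21.6555 g/kg

21.66 g/kg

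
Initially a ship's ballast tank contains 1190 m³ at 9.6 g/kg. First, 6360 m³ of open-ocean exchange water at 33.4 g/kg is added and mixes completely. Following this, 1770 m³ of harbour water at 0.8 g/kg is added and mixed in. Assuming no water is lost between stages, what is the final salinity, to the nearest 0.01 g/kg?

24.17 g/kg

Weighted by volume,
Initial salt = 1,190×9.6 = 11,424
After stage 1: salt = 11,424 + 6,360×33.4 = 223,848; volume = 7,550 m³; S = 29.649 g/kg
After stage 2: salt = 223,848 + 1,770×0.8 = 225,264; volume = 9,320 m³
S = 225,264 / 9,320 = 24.17 g/kg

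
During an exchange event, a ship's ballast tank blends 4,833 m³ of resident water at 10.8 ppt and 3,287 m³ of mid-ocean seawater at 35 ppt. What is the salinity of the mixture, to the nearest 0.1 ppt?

Weighted by volume,
salt = 4,833×10.8 + 3,287×35 = 52,196.4 + 115,045 = 167,241.4
volume = 4,833 + 3,287 = 8,120 m³
S = 167,241.4 / 8,120 = 20.596 ppt

20.6 ppt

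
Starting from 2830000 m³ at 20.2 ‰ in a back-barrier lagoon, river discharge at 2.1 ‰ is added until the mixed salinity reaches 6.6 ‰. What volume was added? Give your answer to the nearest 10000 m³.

8550000 m³

Salt balance: 2,830,000×20.2 + V×2.1 = (2,830,000+V)×6.6
57,166,000 + 2.1V = 18,678,000 + 6.6V
38,488,000 = 4.5V
V = 8,552,888.89 m³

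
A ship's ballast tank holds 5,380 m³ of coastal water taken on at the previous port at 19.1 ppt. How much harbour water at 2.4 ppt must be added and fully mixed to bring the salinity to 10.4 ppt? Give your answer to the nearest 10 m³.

5850 m³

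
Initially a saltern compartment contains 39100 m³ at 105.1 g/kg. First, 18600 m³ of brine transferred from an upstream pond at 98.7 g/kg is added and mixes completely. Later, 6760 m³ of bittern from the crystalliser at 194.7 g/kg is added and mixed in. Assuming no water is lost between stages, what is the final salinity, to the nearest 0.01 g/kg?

By conservation of dissolved salt,
Initial salt = 39,100×105.1 = 4,109,410
After stage 1: salt = 4,109,410 + 18,600×98.7 = 5,945,230; volume = 57,700 m³; S = 103.037 g/kg
After stage 2: salt = 5,945,230 + 6,760×194.7 = 7,261,402; volume = 64,460 m³
S = 7,261,402 / 64,460 = 112.6497 g/kg

112.65 g/kg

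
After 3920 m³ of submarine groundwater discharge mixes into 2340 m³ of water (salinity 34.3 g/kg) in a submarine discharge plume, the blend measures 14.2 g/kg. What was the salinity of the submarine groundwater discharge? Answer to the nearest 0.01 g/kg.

Salt balance: 2,340×34.3 + 3,920×S = 6,260×14.2
80,262 + 3,920·S = 88,892
S = (88,892 − 80,262) / 3,920 = 2.2015 g/kg

2.20 g/kg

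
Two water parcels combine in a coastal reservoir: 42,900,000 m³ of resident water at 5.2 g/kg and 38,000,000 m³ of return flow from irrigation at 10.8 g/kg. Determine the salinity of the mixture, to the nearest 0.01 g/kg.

7.83 g/kg

By conservation of dissolved salt,
salt = 42,900,000×5.2 + 38,000,000×10.8 = 223,080,000 + 410,400,000 = 633,480,000
volume = 42,900,000 + 38,000,000 = 80,900,000 m³
S = 633,480,000 / 80,900,000 = 7.8304 g/kg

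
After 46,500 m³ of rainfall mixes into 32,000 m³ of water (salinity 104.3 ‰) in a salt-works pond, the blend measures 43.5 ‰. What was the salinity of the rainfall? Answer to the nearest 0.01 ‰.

Salt balance: 32,000×104.3 + 46,500×S = 78,500×43.5
3,337,600 + 46,500·S = 3,414,750
S = (3,414,750 − 3,337,600) / 46,500 = 1.6591 ‰

1.66 ‰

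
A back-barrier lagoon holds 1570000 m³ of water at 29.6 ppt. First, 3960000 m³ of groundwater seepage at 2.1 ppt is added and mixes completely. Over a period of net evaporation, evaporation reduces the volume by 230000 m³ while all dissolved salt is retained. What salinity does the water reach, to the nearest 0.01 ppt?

After mixing: salt = 1,570,000×29.6 + 3,960,000×2.1 = 54,788,000; volume = 5,530,000 m³
After evaporation: salt unchanged = 54,788,000; volume = 5,530,000 − 230,000 = 5,300,000 m³
S = 54,788,000 / 5,300,000 = 10.3374 ppt

10.34 ppt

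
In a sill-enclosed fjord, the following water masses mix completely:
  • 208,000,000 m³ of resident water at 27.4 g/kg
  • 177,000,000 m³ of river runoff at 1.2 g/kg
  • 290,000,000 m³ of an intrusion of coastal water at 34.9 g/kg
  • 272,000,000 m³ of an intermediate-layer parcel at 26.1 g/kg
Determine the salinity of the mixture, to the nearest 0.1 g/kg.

24.4 g/kg

Total salt / total volume:
salt = 208,000,000×27.4 + 177,000,000×1.2 + 290,000,000×34.9 + 272,000,000×26.1 = 5,699,200,000 + 212,400,000 + 10,121,000,000 + 7,099,200,000 = 23,131,800,000
volume = 208,000,000 + 177,000,000 + 290,000,000 + 272,000,000 = 947,000,000 m³
S = 23,131,800,000 / 947,000,000 = 24.426 g/kg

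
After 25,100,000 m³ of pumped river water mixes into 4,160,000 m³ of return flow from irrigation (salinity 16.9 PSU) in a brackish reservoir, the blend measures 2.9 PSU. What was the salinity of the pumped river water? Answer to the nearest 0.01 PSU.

0.58 PSU

Salt balance: 4,160,000×16.9 + 25,100,000×S = 29,260,000×2.9
70,304,000 + 25,100,000·S = 84,854,000
S = (84,854,000 − 70,304,000) / 25,100,000 = 0.5797 PSU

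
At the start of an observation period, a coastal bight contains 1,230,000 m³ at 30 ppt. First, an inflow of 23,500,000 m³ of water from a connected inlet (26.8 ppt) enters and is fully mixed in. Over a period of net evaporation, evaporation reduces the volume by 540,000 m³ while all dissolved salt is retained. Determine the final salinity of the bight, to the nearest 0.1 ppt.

After mixing: salt = 1,230,000×30 + 23,500,000×26.8 = 666,700,000; volume = 24,730,000 m³
After evaporation: salt unchanged = 666,700,000; volume = 24,730,000 − 540,000 = 24,190,000 m³
S = 666,700,000 / 24,190,000 = 27.561 ppt

27.6 ppt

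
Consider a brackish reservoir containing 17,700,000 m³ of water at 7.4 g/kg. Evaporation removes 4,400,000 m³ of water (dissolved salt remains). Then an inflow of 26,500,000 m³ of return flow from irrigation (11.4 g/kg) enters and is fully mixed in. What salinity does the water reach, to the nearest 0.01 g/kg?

After evaporation: salt = 17,700,000×7.4 = 130,980,000; volume = 17,700,000 − 4,400,000 = 13,300,000 m³
After mixing: salt = 130,980,000 + 26,500,000×11.4 = 433,080,000; volume = 13,300,000 + 26,500,000 = 39,800,000 m³
S = 433,080,000 / 39,800,000 = 10.8814 g/kg

10.88 g/kg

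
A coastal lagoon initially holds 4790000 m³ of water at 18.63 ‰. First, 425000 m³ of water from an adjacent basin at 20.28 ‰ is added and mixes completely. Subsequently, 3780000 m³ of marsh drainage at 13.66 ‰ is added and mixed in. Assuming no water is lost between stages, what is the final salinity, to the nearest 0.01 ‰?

Total salt / total volume:
Initial salt = 4,790,000×18.63 = 89,237,700
After stage 1: salt = 89,237,700 + 425,000×20.28 = 97,856,700; volume = 5,215,000 m³; S = 18.764 ‰
After stage 2: salt = 97,856,700 + 3,780,000×13.66 = 149,491,500; volume = 8,995,000 m³
S = 149,491,500 / 8,995,000 = 16.6194 ‰

16.62 ‰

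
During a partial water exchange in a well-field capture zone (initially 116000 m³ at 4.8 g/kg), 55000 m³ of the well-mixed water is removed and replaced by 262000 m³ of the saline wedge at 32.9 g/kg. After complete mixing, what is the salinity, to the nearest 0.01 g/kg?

Remaining after removal: 61,000 m³ at 4.8 g/kg (salt = 292,800)
After addition: salt = 292,800 + 262,000×32.9 = 8,912,600; volume = 323,000 m³
S = 8,912,600 / 323,000 = 27.5932 g/kg

27.59 g/kg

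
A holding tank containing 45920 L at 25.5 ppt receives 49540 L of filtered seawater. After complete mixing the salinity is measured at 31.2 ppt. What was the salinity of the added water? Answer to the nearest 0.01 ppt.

Salt balance: 45,920×25.5 + 49,540×S = 95,460×31.2
1,170,960 + 49,540·S = 2,978,352
S = (2,978,352 − 1,170,960) / 49,540 = 36.4835 ppt

36.48 ppt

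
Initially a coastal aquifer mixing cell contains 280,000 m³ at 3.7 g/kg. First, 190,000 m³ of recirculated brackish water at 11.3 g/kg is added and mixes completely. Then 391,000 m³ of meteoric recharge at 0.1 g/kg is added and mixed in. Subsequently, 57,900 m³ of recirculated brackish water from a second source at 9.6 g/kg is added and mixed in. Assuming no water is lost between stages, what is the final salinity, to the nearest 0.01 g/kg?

Weighted by volume,
Initial salt = 280,000×3.7 = 1,036,000
After stage 1: salt = 1,036,000 + 190,000×11.3 = 3,183,000; volume = 470,000 m³; S = 6.772 g/kg
After stage 2: salt = 3,183,000 + 391,000×0.1 = 3,222,100; volume = 861,000 m³; S = 3.742 g/kg
After stage 3: salt = 3,222,100 + 57,900×9.6 = 3,777,940; volume = 918,900 m³
S = 3,777,940 / 918,900 = 4.1114 g/kg

4.11 g/kg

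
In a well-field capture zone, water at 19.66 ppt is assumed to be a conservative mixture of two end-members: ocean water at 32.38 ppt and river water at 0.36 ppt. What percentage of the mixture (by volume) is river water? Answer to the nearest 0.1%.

Let f be the freshwater fraction. Salt balance per unit volume:
f×0.36 + (1−f)×32.38 = 19.66
f = (32.38 − 19.66) / (32.38 − 0.36) = 12.72/32.02 = 0.3973

39.7%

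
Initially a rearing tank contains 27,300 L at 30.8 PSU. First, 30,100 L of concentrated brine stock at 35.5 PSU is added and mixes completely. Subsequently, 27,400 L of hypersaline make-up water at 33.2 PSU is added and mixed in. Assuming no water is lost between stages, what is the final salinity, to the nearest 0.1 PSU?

By conservation of dissolved salt,
Initial salt = 27,300×30.8 = 840,840
After stage 1: salt = 840,840 + 30,100×35.5 = 1,909,390; volume = 57,400 L; S = 33.265 PSU
After stage 2: salt = 1,909,390 + 27,400×33.2 = 2,819,070; volume = 84,800 L
S = 2,819,070 / 84,800 = 33.2438 PSU

33.2 PSU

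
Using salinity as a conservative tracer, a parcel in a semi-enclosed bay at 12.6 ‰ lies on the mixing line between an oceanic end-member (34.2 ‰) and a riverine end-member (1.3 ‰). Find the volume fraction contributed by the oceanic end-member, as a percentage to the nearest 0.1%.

Let g be the oceanic fraction. Salt balance per unit volume:
g×34.2 + (1−g)×1.3 = 12.6
g = (12.6 − 1.3) / (34.2 − 1.3) = 11.3/32.9 = 0.3435

34.3%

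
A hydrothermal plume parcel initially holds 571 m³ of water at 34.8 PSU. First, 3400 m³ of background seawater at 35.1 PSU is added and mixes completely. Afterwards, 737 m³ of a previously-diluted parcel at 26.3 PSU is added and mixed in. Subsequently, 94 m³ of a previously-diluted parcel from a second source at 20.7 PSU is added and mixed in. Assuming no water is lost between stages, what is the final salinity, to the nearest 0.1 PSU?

Mass of salt is conserved:
Initial salt = 571×34.8 = 19,870.8
After stage 1: salt = 19,870.8 + 3,400×35.1 = 139,210.8; volume = 3,971 m³; S = 35.057 PSU
After stage 2: salt = 139,210.8 + 737×26.3 = 158,593.9; volume = 4,708 m³; S = 33.686 PSU
After stage 3: salt = 158,593.9 + 94×20.7 = 160,539.7; volume = 4,802 m³
S = 160,539.7 / 4,802 = 33.4318 PSU

33.4 PSU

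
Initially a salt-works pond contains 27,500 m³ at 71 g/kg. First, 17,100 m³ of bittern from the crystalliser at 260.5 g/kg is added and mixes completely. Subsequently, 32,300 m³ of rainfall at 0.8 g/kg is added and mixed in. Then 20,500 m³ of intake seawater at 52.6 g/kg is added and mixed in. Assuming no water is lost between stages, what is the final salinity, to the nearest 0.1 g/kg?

77.1 g/kg

Total salt / total volume:
Initial salt = 27,500×71 = 1,952,500
After stage 1: salt = 1,952,500 + 17,100×260.5 = 6,407,050; volume = 44,600 m³; S = 143.656 g/kg
After stage 2: salt = 6,407,050 + 32,300×0.8 = 6,432,890; volume = 76,900 m³; S = 83.653 g/kg
After stage 3: salt = 6,432,890 + 20,500×52.6 = 7,511,190; volume = 97,400 m³
S = 7,511,190 / 97,400 = 77.1169 g/kg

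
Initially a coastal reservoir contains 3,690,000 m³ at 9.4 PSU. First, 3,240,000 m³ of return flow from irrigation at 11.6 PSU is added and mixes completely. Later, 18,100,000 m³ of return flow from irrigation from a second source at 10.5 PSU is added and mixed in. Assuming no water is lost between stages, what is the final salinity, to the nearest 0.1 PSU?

By conservation of dissolved salt,
Initial salt = 3,690,000×9.4 = 34,686,000
After stage 1: salt = 34,686,000 + 3,240,000×11.6 = 72,270,000; volume = 6,930,000 m³; S = 10.429 PSU
After stage 2: salt = 72,270,000 + 18,100,000×10.5 = 262,320,000; volume = 25,030,000 m³
S = 262,320,000 / 25,030,000 = 10.4802 PSU

10.5 PSU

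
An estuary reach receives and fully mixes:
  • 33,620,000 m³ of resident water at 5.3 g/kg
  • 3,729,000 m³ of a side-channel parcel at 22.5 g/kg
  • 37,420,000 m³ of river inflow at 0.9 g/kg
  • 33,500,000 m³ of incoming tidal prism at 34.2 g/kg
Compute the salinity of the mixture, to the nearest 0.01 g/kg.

13.31 g/kg

Weighted by volume,
salt = 33,620,000×5.3 + 3,729,000×22.5 + 37,420,000×0.9 + 33,500,000×34.2 = 178,186,000 + 83,902,500 + 33,678,000 + 1,145,700,000 = 1,441,466,500
volume = 33,620,000 + 3,729,000 + 37,420,000 + 33,500,000 = 108,269,000 m³
S = 1,441,466,500 / 108,269,000 = 13.3138 g/kg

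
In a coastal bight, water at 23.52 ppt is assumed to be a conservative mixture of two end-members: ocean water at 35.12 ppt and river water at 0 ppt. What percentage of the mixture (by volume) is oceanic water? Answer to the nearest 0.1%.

Let g be the oceanic fraction. Salt balance per unit volume:
g×35.12 + (1−g)×0 = 23.52
g = (23.52 − 0) / (35.12 − 0) = 23.52/35.12 = 0.6697

67.0%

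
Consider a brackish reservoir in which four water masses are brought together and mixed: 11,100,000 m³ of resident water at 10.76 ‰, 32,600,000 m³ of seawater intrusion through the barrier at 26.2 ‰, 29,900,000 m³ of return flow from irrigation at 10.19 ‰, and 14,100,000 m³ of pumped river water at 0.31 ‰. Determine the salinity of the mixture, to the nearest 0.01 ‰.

Weighted by volume,
salt = 11,100,000×10.76 + 32,600,000×26.2 + 29,900,000×10.19 + 14,100,000×0.31 = 119,436,000 + 854,120,000 + 304,681,000 + 4,371,000 = 1,282,608,000
volume = 11,100,000 + 32,600,000 + 29,900,000 + 14,100,000 = 87,700,000 m³
S = 1,282,608,000 / 87,700,000 = 14.6249 ‰

14.62 ‰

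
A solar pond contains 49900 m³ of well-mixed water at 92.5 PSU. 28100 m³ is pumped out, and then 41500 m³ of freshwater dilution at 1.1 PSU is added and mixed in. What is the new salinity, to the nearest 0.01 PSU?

Remaining after removal: 21,800 m³ at 92.5 PSU (salt = 2,016,500)
After addition: salt = 2,016,500 + 41,500×1.1 = 2,062,150; volume = 63,300 m³
S = 2,062,150 / 63,300 = 32.5774 PSU

32.58 PSU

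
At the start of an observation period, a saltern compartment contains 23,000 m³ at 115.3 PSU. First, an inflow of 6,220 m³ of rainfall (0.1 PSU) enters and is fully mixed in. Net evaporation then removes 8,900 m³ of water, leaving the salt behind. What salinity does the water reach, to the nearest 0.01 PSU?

After mixing: salt = 23,000×115.3 + 6,220×0.1 = 2,652,522; volume = 29,220 m³
After evaporation: salt unchanged = 2,652,522; volume = 29,220 − 8,900 = 20,320 m³
S = 2,652,522 / 20,320 = 130.5375 PSU

130.54 PSU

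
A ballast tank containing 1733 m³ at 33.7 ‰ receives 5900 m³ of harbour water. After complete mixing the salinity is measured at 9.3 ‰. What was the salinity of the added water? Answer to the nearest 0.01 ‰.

Salt balance: 1,733×33.7 + 5,900×S = 7,633×9.3
58,402.1 + 5,900·S = 70,986.9
S = (70,986.9 − 58,402.1) / 5,900 = 2.133 ‰

2.13 ‰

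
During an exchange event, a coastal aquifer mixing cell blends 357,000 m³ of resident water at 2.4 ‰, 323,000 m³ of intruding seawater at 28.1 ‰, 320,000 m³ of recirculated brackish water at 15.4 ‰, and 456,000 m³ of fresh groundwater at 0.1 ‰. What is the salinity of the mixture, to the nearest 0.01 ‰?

10.24 ‰

By conservation of dissolved salt,
salt = 357,000×2.4 + 323,000×28.1 + 320,000×15.4 + 456,000×0.1 = 856,800 + 9,076,300 + 4,928,000 + 45,600 = 14,906,700
volume = 357,000 + 323,000 + 320,000 + 456,000 = 1,456,000 m³
S = 14,906,700 / 1,456,000 = 10.2381 ‰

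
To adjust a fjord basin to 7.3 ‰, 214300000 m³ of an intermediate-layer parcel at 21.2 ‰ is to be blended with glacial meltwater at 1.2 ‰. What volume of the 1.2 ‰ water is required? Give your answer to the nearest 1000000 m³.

Salt balance: 214,300,000×21.2 + V×1.2 = (214,300,000+V)×7.3
4,543,160,000 + 1.2V = 1,564,390,000 + 7.3V
2,978,770,000 = 6.1V
V = 488,322,950.82 m³

488000000 m³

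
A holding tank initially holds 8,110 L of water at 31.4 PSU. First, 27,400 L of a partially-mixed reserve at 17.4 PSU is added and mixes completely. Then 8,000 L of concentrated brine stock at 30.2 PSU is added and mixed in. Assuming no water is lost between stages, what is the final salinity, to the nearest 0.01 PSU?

22.36 PSU

Mass of salt is conserved:
Initial salt = 8,110×31.4 = 254,654
After stage 1: salt = 254,654 + 27,400×17.4 = 731,414; volume = 35,510 L; S = 20.597 PSU
After stage 2: salt = 731,414 + 8,000×30.2 = 973,014; volume = 43,510 L
S = 973,014 / 43,510 = 22.363 PSU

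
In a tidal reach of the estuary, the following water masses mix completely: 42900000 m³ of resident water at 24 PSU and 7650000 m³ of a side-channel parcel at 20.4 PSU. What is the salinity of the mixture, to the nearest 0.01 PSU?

23.46 PSU

Salt balance:
salt = 42,900,000×24 + 7,650,000×20.4 = 1,029,600,000 + 156,060,000 = 1,185,660,000
volume = 42,900,000 + 7,650,000 = 50,550,000 m³
S = 1,185,660,000 / 50,550,000 = 23.4552 PSU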